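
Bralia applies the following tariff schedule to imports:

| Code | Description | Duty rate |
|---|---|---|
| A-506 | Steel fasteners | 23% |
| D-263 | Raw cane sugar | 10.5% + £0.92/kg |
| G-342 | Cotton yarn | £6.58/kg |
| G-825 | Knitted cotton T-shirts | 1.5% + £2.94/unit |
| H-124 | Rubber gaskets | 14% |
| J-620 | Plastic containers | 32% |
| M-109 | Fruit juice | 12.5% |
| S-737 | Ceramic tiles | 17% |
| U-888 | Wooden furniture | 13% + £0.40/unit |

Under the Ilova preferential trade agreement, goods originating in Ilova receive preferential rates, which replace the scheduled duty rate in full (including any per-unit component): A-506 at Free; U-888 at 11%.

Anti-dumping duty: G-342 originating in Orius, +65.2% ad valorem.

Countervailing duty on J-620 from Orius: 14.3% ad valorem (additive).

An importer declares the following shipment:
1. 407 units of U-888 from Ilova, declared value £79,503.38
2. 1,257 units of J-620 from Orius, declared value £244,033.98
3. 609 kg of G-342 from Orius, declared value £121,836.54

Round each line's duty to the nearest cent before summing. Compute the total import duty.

Line 1 (U-888, Ilova, 407 units, £79,503.38):
Base rate for U-888 is 13% + £0.40/unit.
Origin Ilova qualifies under the Bralia–Ilova agreement and U-888 is covered: preferential rate 11% applies instead.
Duty = £79,503.38 × 11% = £8,745.37.
Line 2 (J-620, Orius, 1,257 units, £244,033.98):
Base rate for J-620 is 32%.
Additional duty on J-620 from Orius: +14.3%. Applied ad valorem rate: 32% + 14.3% = 46.3%.
Duty = £244,033.98 × 46.3% = £112,987.73.
Line 3 (G-342, Orius, 609 kg, £121,836.54):
Base rate for G-342 is £6.58/kg.
Additional duty on G-342 from Orius: +65.2% ad valorem. Applied ad valorem rate = 65.2%.
Duty = £121,836.54 × 65.2% + 609 × £6.58 = £83,444.64.
Total = £8,745.37 + £112,987.73 + £83,444.64 = £205,177.74.

£205,177.74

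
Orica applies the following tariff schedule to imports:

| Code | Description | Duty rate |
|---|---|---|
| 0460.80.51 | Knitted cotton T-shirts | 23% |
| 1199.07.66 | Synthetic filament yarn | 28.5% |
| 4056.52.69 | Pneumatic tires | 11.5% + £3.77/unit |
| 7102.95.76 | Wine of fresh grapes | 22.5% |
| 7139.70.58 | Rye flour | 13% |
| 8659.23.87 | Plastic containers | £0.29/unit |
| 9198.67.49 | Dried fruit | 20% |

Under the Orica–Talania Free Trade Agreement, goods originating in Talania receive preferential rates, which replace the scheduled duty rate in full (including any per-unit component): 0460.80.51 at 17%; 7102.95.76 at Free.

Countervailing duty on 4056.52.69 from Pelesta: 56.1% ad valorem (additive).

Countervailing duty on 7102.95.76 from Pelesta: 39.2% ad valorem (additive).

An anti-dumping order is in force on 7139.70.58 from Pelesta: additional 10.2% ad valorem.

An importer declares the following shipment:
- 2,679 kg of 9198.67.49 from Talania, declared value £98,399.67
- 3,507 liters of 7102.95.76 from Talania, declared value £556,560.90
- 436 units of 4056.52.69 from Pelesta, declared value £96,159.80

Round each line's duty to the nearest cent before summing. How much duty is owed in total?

£86,327.67

Line 1 (9198.67.49, Talania, 2,679 kg, £98,399.67):
Base rate for 9198.67.49 is 20%.
Origin Talania is the FTA partner but 9198.67.49 is not on the preference list; base rate stands.
Duty = £98,399.67 × 20% = £19,679.93.
Line 2 (7102.95.76, Talania, 3,507 liters, £556,560.90):
Base rate for 7102.95.76 is 22.5%.
Origin Talania qualifies under the Orica–Talania agreement and 7102.95.76 is covered: preferential rate Free applies instead.
The additional-duty order on 7102.95.76 targets Pelesta, not Talania; it does not apply.
Duty = £556,560.90 × 0% = £0.00.
Line 3 (4056.52.69, Pelesta, 436 units, £96,159.80):
Base rate for 4056.52.69 is 11.5% + £3.77/unit.
Additional duty on 4056.52.69 from Pelesta: +56.1%. Applied ad valorem rate: 11.5% + 56.1% = 67.6%.
Duty = £96,159.80 × 67.6% + 436 × £3.77 = £66,647.74.
Total = £19,679.93 + £0.00 + £66,647.74 = £86,327.67.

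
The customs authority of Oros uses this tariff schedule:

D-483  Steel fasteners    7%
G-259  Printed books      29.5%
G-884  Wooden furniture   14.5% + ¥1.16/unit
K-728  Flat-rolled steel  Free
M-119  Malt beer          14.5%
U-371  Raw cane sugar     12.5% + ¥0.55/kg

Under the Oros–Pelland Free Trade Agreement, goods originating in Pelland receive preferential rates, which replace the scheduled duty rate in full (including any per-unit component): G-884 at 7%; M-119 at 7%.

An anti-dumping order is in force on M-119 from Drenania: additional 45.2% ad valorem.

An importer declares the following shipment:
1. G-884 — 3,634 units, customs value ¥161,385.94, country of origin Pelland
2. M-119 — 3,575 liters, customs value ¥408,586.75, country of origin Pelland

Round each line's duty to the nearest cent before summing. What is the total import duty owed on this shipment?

¥39,898.09

Line 1 (G-884, Pelland, 3,634 units, ¥161,385.94):
Base rate for G-884 is 14.5% + ¥1.16/unit.
Origin Pelland qualifies under the Oros–Pelland agreement and G-884 is covered: preferential rate 7% applies instead.
Duty = ¥161,385.94 × 7% = ¥11,297.02.
Line 2 (M-119, Pelland, 3,575 liters, ¥408,586.75):
Base rate for M-119 is 14.5%.
Origin Pelland qualifies under the Oros–Pelland agreement and M-119 is covered: preferential rate 7% applies instead.
The additional-duty order on M-119 targets Drenania, not Pelland; it does not apply.
Duty = ¥408,586.75 × 7% = ¥28,601.07.
Total = ¥11,297.02 + ¥28,601.07 = ¥39,898.09.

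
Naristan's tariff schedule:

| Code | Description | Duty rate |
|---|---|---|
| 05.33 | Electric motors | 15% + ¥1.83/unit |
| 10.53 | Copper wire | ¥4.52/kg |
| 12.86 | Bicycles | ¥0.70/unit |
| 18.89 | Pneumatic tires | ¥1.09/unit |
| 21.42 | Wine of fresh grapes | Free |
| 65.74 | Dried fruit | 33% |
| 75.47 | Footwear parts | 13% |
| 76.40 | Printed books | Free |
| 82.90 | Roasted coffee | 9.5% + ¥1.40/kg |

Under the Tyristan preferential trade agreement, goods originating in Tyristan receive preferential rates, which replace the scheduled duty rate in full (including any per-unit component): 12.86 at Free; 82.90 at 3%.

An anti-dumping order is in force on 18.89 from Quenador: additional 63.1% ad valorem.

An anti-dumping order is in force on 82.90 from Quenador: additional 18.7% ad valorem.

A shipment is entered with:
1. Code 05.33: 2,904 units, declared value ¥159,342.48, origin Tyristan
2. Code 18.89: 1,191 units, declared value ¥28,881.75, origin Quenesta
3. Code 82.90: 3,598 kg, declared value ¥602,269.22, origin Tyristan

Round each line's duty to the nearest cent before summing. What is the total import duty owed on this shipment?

Line 1 (05.33, Tyristan, 2,904 units, ¥159,342.48):
Base rate for 05.33 is 15% + ¥1.83/unit.
Origin Tyristan is the FTA partner but 05.33 is not on the preference list; base rate stands.
Duty = ¥159,342.48 × 15% + 2,904 × ¥1.83 = ¥29,215.69.
Line 2 (18.89, Quenesta, 1,191 units, ¥28,881.75):
Base rate for 18.89 is ¥1.09/unit.
The additional-duty order on 18.89 targets Quenador, not Quenesta; it does not apply.
Duty = 1,191 × ¥1.09 = ¥1,298.19.
Line 3 (82.90, Tyristan, 3,598 kg, ¥602,269.22):
Base rate for 82.90 is 9.5% + ¥1.40/kg.
Origin Tyristan qualifies under the Naristan–Tyristan agreement and 82.90 is covered: preferential rate 3% applies instead.
The additional-duty order on 82.90 targets Quenador, not Tyristan; it does not apply.
Duty = ¥602,269.22 × 3% = ¥18,068.08.
Total = ¥29,215.69 + ¥1,298.19 + ¥18,068.08 = ¥48,581.96.

¥48,581.96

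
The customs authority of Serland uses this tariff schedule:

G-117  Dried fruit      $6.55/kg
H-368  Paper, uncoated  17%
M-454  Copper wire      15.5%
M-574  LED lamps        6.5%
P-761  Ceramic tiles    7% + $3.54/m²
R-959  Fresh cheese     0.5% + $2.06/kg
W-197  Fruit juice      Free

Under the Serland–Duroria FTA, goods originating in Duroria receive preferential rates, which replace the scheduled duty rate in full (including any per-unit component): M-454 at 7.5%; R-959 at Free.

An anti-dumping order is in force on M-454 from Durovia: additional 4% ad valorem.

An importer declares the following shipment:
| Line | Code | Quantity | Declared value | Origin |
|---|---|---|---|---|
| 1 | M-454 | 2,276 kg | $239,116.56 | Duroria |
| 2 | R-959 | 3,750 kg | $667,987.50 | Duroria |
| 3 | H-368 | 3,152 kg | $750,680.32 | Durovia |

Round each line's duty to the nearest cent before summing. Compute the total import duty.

$145,549.39

Line 1 (M-454, Duroria, 2,276 kg, $239,116.56):
Base rate for M-454 is 15.5%.
Origin Duroria qualifies under the Serland–Duroria agreement and M-454 is covered: preferential rate 7.5% applies instead.
The additional-duty order on M-454 targets Durovia, not Duroria; it does not apply.
Duty = $239,116.56 × 7.5% = $17,933.74.
Line 2 (R-959, Duroria, 3,750 kg, $667,987.50):
Base rate for R-959 is 0.5% + $2.06/kg.
Origin Duroria qualifies under the Serland–Duroria agreement and R-959 is covered: preferential rate Free applies instead.
Duty = $667,987.50 × 0% = $0.00.
Line 3 (H-368, Durovia, 3,152 kg, $750,680.32):
Base rate for H-368 is 17%.
Duty = $750,680.32 × 17% = $127,615.65.
Total = $17,933.74 + $0.00 + $127,615.65 = $145,549.39.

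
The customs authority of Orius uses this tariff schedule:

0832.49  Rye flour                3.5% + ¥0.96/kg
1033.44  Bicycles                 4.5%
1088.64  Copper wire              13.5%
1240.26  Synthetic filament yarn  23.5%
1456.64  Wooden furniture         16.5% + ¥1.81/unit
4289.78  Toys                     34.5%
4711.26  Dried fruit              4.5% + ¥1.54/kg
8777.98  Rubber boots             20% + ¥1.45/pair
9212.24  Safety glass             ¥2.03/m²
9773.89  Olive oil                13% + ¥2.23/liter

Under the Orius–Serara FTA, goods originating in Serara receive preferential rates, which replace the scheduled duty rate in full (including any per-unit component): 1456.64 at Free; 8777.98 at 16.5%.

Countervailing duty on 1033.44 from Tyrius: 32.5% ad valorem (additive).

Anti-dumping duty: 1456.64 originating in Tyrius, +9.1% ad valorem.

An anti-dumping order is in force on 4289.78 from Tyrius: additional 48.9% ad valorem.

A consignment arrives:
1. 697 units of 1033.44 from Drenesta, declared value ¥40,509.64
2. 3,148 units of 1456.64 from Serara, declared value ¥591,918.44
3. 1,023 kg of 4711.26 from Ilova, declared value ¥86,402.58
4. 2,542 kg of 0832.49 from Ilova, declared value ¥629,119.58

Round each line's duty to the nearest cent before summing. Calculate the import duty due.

¥31,745.98

Line 1 (1033.44, Drenesta, 697 units, ¥40,509.64):
Base rate for 1033.44 is 4.5%.
The additional-duty order on 1033.44 targets Tyrius, not Drenesta; it does not apply.
Duty = ¥40,509.64 × 4.5% = ¥1,822.93.
Line 2 (1456.64, Serara, 3,148 units, ¥591,918.44):
Base rate for 1456.64 is 16.5% + ¥1.81/unit.
Origin Serara qualifies under the Orius–Serara agreement and 1456.64 is covered: preferential rate Free applies instead.
The additional-duty order on 1456.64 targets Tyrius, not Serara; it does not apply.
Duty = ¥591,918.44 × 0% = ¥0.00.
Line 3 (4711.26, Ilova, 1,023 kg, ¥86,402.58):
Base rate for 4711.26 is 4.5% + ¥1.54/kg.
Duty = ¥86,402.58 × 4.5% + 1,023 × ¥1.54 = ¥5,463.54.
Line 4 (0832.49, Ilova, 2,542 kg, ¥629,119.58):
Base rate for 0832.49 is 3.5% + ¥0.96/kg.
Duty = ¥629,119.58 × 3.5% + 2,542 × ¥0.96 = ¥24,459.51.
Total = ¥1,822.93 + ¥0.00 + ¥5,463.54 + ¥24,459.51 = ¥31,745.98.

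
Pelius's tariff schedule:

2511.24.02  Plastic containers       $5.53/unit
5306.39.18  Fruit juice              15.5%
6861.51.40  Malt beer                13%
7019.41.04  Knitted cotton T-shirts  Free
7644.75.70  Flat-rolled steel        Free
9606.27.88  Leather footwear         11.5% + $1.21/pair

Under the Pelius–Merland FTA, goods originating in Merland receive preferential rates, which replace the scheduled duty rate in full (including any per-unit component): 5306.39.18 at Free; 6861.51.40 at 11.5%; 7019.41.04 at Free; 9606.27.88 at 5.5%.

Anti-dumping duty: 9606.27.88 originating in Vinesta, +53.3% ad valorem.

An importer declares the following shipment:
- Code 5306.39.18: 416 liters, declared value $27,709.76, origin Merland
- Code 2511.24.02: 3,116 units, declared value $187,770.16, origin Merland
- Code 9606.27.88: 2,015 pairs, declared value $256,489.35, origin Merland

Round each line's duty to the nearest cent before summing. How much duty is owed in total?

Line 1 (5306.39.18, Merland, 416 liters, $27,709.76):
Base rate for 5306.39.18 is 15.5%.
Origin Merland qualifies under the Pelius–Merland agreement and 5306.39.18 is covered: preferential rate Free applies instead.
Duty = $27,709.76 × 0% = $0.00.
Line 2 (2511.24.02, Merland, 3,116 units, $187,770.16):
Base rate for 2511.24.02 is $5.53/unit.
Origin Merland is the FTA partner but 2511.24.02 is not on the preference list; base rate stands.
Duty = 3,116 × $5.53 = $17,231.48.
Line 3 (9606.27.88, Merland, 2,015 pairs, $256,489.35):
Base rate for 9606.27.88 is 11.5% + $1.21/pair.
Origin Merland qualifies under the Pelius–Merland agreement and 9606.27.88 is covered: preferential rate 5.5% applies instead.
The additional-duty order on 9606.27.88 targets Vinesta, not Merland; it does not apply.
Duty = $256,489.35 × 5.5% = $14,106.91.
Total = $0.00 + $17,231.48 + $14,106.91 = $31,338.39.

$31,338.39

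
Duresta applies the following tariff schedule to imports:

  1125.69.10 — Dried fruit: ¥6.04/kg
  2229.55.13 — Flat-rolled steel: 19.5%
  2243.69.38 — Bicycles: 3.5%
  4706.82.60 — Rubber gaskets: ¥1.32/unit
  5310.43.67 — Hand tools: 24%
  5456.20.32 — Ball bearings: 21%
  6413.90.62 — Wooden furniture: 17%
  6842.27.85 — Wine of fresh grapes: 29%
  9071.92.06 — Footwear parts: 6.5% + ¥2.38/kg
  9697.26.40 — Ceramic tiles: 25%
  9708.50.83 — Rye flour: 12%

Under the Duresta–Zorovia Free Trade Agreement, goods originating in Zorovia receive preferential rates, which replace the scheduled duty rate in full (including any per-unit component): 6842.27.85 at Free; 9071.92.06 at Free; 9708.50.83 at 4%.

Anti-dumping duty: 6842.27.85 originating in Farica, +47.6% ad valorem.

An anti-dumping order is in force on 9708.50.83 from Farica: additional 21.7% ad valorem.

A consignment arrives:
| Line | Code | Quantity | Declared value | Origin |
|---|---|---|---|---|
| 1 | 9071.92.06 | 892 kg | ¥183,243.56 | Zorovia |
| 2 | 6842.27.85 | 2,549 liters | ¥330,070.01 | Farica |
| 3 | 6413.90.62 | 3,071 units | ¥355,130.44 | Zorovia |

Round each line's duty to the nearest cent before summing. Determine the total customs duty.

¥313,205.80

Line 1 (9071.92.06, Zorovia, 892 kg, ¥183,243.56):
Base rate for 9071.92.06 is 6.5% + ¥2.38/kg.
Origin Zorovia qualifies under the Duresta–Zorovia agreement and 9071.92.06 is covered: preferential rate Free applies instead.
Duty = ¥183,243.56 × 0% = ¥0.00.
Line 2 (6842.27.85, Farica, 2,549 liters, ¥330,070.01):
Base rate for 6842.27.85 is 29%.
6842.27.85 has an FTA preferential rate, but origin Farica is not Zorovia; base rate stands.
Additional duty on 6842.27.85 from Farica: +47.6%. Applied ad valorem rate: 29% + 47.6% = 76.6%.
Duty = ¥330,070.01 × 76.6% = ¥252,833.63.
Line 3 (6413.90.62, Zorovia, 3,071 units, ¥355,130.44):
Base rate for 6413.90.62 is 17%.
Origin Zorovia is the FTA partner but 6413.90.62 is not on the preference list; base rate stands.
Duty = ¥355,130.44 × 17% = ¥60,372.17.
Total = ¥0.00 + ¥252,833.63 + ¥60,372.17 = ¥313,205.80.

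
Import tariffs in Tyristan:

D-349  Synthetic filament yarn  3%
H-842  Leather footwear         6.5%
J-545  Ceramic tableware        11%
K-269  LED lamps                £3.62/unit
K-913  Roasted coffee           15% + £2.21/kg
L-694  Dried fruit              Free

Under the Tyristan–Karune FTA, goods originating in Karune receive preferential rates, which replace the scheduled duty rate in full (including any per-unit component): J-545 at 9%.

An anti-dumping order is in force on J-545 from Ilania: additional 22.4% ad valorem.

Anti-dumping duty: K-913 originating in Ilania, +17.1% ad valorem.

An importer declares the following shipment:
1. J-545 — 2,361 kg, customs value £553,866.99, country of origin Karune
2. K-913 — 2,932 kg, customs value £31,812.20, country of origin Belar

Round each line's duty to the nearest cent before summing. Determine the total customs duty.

£61,099.58

Line 1 (J-545, Karune, 2,361 kg, £553,866.99):
Base rate for J-545 is 11%.
Origin Karune qualifies under the Tyristan–Karune agreement and J-545 is covered: preferential rate 9% applies instead.
The additional-duty order on J-545 targets Ilania, not Karune; it does not apply.
Duty = £553,866.99 × 9% = £49,848.03.
Line 2 (K-913, Belar, 2,932 kg, £31,812.20):
Base rate for K-913 is 15% + £2.21/kg.
The additional-duty order on K-913 targets Ilania, not Belar; it does not apply.
Duty = £31,812.20 × 15% + 2,932 × £2.21 = £11,251.55.
Total = £49,848.03 + £11,251.55 = £61,099.58.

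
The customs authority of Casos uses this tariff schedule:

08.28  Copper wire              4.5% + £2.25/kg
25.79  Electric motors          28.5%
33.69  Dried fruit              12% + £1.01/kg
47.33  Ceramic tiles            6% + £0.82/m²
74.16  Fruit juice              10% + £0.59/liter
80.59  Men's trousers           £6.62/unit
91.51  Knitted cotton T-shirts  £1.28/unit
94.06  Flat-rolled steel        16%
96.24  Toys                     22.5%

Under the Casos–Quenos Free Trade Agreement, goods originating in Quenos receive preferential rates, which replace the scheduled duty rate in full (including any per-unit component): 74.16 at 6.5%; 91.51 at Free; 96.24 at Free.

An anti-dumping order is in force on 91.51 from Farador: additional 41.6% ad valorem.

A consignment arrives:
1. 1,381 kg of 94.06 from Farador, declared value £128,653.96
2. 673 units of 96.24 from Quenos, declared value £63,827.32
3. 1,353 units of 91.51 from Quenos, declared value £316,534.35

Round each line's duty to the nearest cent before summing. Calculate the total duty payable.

£20,584.63

Line 1 (94.06, Farador, 1,381 kg, £128,653.96):
Base rate for 94.06 is 16%.
Duty = £128,653.96 × 16% = £20,584.63.
Line 2 (96.24, Quenos, 673 units, £63,827.32):
Base rate for 96.24 is 22.5%.
Origin Quenos qualifies under the Casos–Quenos agreement and 96.24 is covered: preferential rate Free applies instead.
Duty = £63,827.32 × 0% = £0.00.
Line 3 (91.51, Quenos, 1,353 units, £316,534.35):
Base rate for 91.51 is £1.28/unit.
Origin Quenos qualifies under the Casos–Quenos agreement and 91.51 is covered: preferential rate Free applies instead.
The additional-duty order on 91.51 targets Farador, not Quenos; it does not apply.
Duty = £316,534.35 × 0% = £0.00.
Total = £20,584.63 + £0.00 + £0.00 = £20,584.63.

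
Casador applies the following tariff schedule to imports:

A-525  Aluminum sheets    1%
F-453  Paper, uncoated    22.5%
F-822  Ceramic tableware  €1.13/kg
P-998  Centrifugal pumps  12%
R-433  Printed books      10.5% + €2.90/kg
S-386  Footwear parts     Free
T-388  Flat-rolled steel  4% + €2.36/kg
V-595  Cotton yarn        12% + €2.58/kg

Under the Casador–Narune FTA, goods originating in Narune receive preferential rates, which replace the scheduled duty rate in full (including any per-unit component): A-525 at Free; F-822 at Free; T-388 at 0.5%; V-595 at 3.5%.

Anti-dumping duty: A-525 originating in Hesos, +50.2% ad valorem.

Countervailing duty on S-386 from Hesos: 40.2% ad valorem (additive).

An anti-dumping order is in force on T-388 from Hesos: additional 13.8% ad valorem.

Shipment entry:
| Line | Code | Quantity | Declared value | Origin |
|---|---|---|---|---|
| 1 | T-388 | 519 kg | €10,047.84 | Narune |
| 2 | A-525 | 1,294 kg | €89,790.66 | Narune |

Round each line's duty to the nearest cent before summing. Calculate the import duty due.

Line 1 (T-388, Narune, 519 kg, €10,047.84):
Base rate for T-388 is 4% + €2.36/kg.
Origin Narune qualifies under the Casador–Narune agreement and T-388 is covered: preferential rate 0.5% applies instead.
The additional-duty order on T-388 targets Hesos, not Narune; it does not apply.
Duty = €10,047.84 × 0.5% = €50.24.
Line 2 (A-525, Narune, 1,294 kg, €89,790.66):
Base rate for A-525 is 1%.
Origin Narune qualifies under the Casador–Narune agreement and A-525 is covered: preferential rate Free applies instead.
The additional-duty order on A-525 targets Hesos, not Narune; it does not apply.
Duty = €89,790.66 × 0% = €0.00.
Total = €50.24 + €0.00 = €50.24.

€50.24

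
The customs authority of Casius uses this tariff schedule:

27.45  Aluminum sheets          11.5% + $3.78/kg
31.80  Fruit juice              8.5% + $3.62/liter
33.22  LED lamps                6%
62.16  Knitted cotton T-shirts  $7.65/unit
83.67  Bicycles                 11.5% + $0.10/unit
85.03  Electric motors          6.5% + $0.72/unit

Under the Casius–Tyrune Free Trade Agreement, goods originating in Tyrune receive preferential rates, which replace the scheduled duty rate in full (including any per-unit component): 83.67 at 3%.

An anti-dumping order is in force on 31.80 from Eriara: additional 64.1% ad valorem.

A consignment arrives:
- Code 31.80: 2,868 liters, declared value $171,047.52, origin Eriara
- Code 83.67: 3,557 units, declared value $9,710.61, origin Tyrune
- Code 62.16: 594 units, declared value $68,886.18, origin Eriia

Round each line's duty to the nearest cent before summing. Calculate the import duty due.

Line 1 (31.80, Eriara, 2,868 liters, $171,047.52):
Base rate for 31.80 is 8.5% + $3.62/liter.
Additional duty on 31.80 from Eriara: +64.1%. Applied ad valorem rate: 8.5% + 64.1% = 72.6%.
Duty = $171,047.52 × 72.6% + 2,868 × $3.62 = $134,562.66.
Line 2 (83.67, Tyrune, 3,557 units, $9,710.61):
Base rate for 83.67 is 11.5% + $0.10/unit.
Origin Tyrune qualifies under the Casius–Tyrune agreement and 83.67 is covered: preferential rate 3% applies instead.
Duty = $9,710.61 × 3% = $291.32.
Line 3 (62.16, Eriia, 594 units, $68,886.18):
Base rate for 62.16 is $7.65/unit.
Duty = 594 × $7.65 = $4,544.10.
Total = $134,562.66 + $291.32 + $4,544.10 = $139,398.08.

$139,398.08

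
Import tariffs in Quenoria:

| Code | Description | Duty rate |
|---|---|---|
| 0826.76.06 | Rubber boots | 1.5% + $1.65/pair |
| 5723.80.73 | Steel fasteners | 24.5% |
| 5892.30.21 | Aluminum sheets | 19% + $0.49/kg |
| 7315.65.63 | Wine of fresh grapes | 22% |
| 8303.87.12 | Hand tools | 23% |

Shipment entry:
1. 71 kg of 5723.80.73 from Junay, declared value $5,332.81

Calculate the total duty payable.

Line 1 (5723.80.73, Junay, 71 kg, $5,332.81):
Base rate for 5723.80.73 is 24.5%.
Duty = $5,332.81 × 24.5% = $1,306.54.

$1,306.54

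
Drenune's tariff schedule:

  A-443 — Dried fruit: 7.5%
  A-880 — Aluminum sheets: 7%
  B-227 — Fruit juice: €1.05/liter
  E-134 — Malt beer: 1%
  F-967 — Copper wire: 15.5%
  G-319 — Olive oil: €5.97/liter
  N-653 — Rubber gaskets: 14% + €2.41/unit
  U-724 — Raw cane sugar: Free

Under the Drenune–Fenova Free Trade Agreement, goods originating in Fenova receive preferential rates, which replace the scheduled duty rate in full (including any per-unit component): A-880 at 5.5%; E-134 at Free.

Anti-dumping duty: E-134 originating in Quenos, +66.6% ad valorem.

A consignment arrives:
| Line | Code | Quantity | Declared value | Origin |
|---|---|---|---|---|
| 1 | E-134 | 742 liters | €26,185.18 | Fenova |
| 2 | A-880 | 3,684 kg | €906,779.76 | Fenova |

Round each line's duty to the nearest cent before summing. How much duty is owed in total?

Line 1 (E-134, Fenova, 742 liters, €26,185.18):
Base rate for E-134 is 1%.
Origin Fenova qualifies under the Drenune–Fenova agreement and E-134 is covered: preferential rate Free applies instead.
The additional-duty order on E-134 targets Quenos, not Fenova; it does not apply.
Duty = €26,185.18 × 0% = €0.00.
Line 2 (A-880, Fenova, 3,684 kg, €906,779.76):
Base rate for A-880 is 7%.
Origin Fenova qualifies under the Drenune–Fenova agreement and A-880 is covered: preferential rate 5.5% applies instead.
Duty = €906,779.76 × 5.5% = €49,872.89.
Total = €0.00 + €49,872.89 = €49,872.89.

€49,872.89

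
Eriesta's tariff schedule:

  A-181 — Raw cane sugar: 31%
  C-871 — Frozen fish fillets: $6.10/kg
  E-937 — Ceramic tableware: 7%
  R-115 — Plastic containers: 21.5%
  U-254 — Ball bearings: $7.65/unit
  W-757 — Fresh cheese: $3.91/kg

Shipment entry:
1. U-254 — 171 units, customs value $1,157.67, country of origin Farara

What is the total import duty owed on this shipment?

Line 1 (U-254, Farara, 171 units, $1,157.67):
Base rate for U-254 is $7.65/unit.
Duty = 171 × $7.65 = $1,308.15.

$1,308.15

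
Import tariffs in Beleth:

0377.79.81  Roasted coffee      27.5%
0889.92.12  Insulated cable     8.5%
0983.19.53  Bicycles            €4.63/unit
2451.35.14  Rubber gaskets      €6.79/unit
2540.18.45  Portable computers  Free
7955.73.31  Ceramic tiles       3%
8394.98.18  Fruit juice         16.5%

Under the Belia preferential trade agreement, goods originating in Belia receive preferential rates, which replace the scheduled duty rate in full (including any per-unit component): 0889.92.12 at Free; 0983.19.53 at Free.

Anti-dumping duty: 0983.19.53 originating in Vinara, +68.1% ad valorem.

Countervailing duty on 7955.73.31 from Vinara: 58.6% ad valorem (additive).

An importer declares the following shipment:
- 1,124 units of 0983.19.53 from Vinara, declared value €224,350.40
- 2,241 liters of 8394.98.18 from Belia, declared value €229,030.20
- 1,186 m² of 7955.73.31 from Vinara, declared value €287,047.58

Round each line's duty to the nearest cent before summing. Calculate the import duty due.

€372,598.03

Line 1 (0983.19.53, Vinara, 1,124 units, €224,350.40):
Base rate for 0983.19.53 is €4.63/unit.
0983.19.53 has an FTA preferential rate, but origin Vinara is not Belia; base rate stands.
Additional duty on 0983.19.53 from Vinara: +68.1% ad valorem. Applied ad valorem rate = 68.1%.
Duty = €224,350.40 × 68.1% + 1,124 × €4.63 = €157,986.74.
Line 2 (8394.98.18, Belia, 2,241 liters, €229,030.20):
Base rate for 8394.98.18 is 16.5%.
Origin Belia is the FTA partner but 8394.98.18 is not on the preference list; base rate stands.
Duty = €229,030.20 × 16.5% = €37,789.98.
Line 3 (7955.73.31, Vinara, 1,186 m², €287,047.58):
Base rate for 7955.73.31 is 3%.
Additional duty on 7955.73.31 from Vinara: +58.6%. Applied ad valorem rate: 3% + 58.6% = 61.6%.
Duty = €287,047.58 × 61.6% = €176,821.31.
Total = €157,986.74 + €37,789.98 + €176,821.31 = €372,598.03.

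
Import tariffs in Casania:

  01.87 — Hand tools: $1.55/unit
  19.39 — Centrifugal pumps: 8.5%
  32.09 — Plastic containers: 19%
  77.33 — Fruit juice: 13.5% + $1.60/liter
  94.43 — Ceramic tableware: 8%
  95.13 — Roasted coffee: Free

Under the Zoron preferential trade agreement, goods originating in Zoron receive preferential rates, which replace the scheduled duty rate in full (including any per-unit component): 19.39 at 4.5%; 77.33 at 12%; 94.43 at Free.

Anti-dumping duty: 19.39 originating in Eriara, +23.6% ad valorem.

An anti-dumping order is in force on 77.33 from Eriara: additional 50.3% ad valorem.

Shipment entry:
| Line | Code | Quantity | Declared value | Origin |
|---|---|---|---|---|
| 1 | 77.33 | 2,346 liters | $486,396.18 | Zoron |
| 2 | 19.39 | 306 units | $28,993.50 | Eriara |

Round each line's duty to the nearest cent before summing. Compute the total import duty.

Line 1 (77.33, Zoron, 2,346 liters, $486,396.18):
Base rate for 77.33 is 13.5% + $1.60/liter.
Origin Zoron qualifies under the Casania–Zoron agreement and 77.33 is covered: preferential rate 12% applies instead.
The additional-duty order on 77.33 targets Eriara, not Zoron; it does not apply.
Duty = $486,396.18 × 12% = $58,367.54.
Line 2 (19.39, Eriara, 306 units, $28,993.50):
Base rate for 19.39 is 8.5%.
19.39 has an FTA preferential rate, but origin Eriara is not Zoron; base rate stands.
Additional duty on 19.39 from Eriara: +23.6%. Applied ad valorem rate: 8.5% + 23.6% = 32.1%.
Duty = $28,993.50 × 32.1% = $9,306.91.
Total = $58,367.54 + $9,306.91 = $67,674.45.

$67,674.45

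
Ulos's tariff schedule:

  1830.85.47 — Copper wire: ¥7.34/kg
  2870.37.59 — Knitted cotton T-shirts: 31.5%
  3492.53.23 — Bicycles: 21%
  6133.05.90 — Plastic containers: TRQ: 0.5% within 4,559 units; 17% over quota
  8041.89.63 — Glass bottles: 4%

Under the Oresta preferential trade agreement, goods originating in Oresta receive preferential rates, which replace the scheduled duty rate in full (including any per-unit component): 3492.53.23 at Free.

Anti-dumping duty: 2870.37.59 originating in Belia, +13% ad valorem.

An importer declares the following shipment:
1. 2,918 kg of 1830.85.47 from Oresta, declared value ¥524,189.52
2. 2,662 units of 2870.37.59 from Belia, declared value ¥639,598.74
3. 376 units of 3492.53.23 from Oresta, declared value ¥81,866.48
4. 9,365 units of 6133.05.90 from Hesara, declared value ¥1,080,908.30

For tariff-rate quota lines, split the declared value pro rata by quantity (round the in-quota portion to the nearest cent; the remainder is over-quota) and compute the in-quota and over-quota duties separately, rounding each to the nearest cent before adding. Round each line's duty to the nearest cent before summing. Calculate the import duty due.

Line 1 (1830.85.47, Oresta, 2,918 kg, ¥524,189.52):
Base rate for 1830.85.47 is ¥7.34/kg.
Origin Oresta is the FTA partner but 1830.85.47 is not on the preference list; base rate stands.
Duty = 2,918 × ¥7.34 = ¥21,418.12.
Line 2 (2870.37.59, Belia, 2,662 units, ¥639,598.74):
Base rate for 2870.37.59 is 31.5%.
Additional duty on 2870.37.59 from Belia: +13%. Applied ad valorem rate: 31.5% + 13% = 44.5%.
Duty = ¥639,598.74 × 44.5% = ¥284,621.44.
Line 3 (3492.53.23, Oresta, 376 units, ¥81,866.48):
Base rate for 3492.53.23 is 21%.
Origin Oresta qualifies under the Ulos–Oresta agreement and 3492.53.23 is covered: preferential rate Free applies instead.
Duty = ¥81,866.48 × 0% = ¥0.00.
Line 4 (6133.05.90, Hesara, 9,365 units, ¥1,080,908.30):
Code 6133.05.90 is under a tariff-rate quota (threshold 4,559 units). In-quota: 4,559 units at 0.5%; over-quota: 4,806 units at 17%.
Pro-rata value split: in-quota = ¥1,080,908.30 × 4,559/9,365 = ¥526,199.78; over-quota = ¥1,080,908.30 − ¥526,199.78 = ¥554,708.52.
In-quota duty = ¥526,199.78 × 0.5% = ¥2,631.00. Over-quota duty = ¥554,708.52 × 17% = ¥94,300.45.
Line duty = ¥2,631.00 + ¥94,300.45 = ¥96,931.45.
Total = ¥21,418.12 + ¥284,621.44 + ¥0.00 + ¥96,931.45 = ¥402,971.01.

¥402,971.01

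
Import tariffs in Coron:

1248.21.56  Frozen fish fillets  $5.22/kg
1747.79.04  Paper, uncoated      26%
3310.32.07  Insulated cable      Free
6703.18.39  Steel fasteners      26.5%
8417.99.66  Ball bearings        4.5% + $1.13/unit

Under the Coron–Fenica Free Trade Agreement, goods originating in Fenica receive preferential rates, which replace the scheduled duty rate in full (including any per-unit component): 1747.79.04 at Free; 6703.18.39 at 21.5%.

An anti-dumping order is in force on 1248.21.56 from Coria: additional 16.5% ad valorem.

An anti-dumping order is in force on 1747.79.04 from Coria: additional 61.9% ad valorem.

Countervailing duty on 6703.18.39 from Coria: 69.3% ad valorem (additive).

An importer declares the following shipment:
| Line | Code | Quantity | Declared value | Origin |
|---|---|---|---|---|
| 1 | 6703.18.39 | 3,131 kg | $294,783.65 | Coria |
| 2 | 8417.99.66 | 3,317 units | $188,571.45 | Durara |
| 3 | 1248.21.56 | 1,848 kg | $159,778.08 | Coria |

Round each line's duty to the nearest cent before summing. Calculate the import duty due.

Line 1 (6703.18.39, Coria, 3,131 kg, $294,783.65):
Base rate for 6703.18.39 is 26.5%.
6703.18.39 has an FTA preferential rate, but origin Coria is not Fenica; base rate stands.
Additional duty on 6703.18.39 from Coria: +69.3%. Applied ad valorem rate: 26.5% + 69.3% = 95.8%.
Duty = $294,783.65 × 95.8% = $282,402.74.
Line 2 (8417.99.66, Durara, 3,317 units, $188,571.45):
Base rate for 8417.99.66 is 4.5% + $1.13/unit.
Duty = $188,571.45 × 4.5% + 3,317 × $1.13 = $12,233.93.
Line 3 (1248.21.56, Coria, 1,848 kg, $159,778.08):
Base rate for 1248.21.56 is $5.22/kg.
Additional duty on 1248.21.56 from Coria: +16.5% ad valorem. Applied ad valorem rate = 16.5%.
Duty = $159,778.08 × 16.5% + 1,848 × $5.22 = $36,009.94.
Total = $282,402.74 + $12,233.93 + $36,009.94 = $330,646.61.

$330,646.61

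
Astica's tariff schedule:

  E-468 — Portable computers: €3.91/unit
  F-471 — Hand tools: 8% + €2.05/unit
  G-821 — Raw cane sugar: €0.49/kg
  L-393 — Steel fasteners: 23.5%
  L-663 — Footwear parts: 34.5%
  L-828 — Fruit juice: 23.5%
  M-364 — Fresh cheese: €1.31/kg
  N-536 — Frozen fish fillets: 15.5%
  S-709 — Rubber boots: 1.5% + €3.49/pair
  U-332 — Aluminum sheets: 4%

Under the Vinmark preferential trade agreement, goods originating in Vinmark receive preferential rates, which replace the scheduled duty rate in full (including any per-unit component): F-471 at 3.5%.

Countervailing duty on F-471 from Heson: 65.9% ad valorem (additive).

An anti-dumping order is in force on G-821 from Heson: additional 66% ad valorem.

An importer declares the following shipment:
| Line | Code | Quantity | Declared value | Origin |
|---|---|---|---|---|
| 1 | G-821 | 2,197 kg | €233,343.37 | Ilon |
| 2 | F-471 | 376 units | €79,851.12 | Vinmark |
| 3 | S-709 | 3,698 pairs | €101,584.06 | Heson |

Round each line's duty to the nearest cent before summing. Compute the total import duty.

Line 1 (G-821, Ilon, 2,197 kg, €233,343.37):
Base rate for G-821 is €0.49/kg.
The additional-duty order on G-821 targets Heson, not Ilon; it does not apply.
Duty = 2,197 × €0.49 = €1,076.53.
Line 2 (F-471, Vinmark, 376 units, €79,851.12):
Base rate for F-471 is 8% + €2.05/unit.
Origin Vinmark qualifies under the Astica–Vinmark agreement and F-471 is covered: preferential rate 3.5% applies instead.
The additional-duty order on F-471 targets Heson, not Vinmark; it does not apply.
Duty = €79,851.12 × 3.5% = €2,794.79.
Line 3 (S-709, Heson, 3,698 pairs, €101,584.06):
Base rate for S-709 is 1.5% + €3.49/pair.
Duty = €101,584.06 × 1.5% + 3,698 × €3.49 = €14,429.78.
Total = €1,076.53 + €2,794.79 + €14,429.78 = €18,301.10.

€18,301.10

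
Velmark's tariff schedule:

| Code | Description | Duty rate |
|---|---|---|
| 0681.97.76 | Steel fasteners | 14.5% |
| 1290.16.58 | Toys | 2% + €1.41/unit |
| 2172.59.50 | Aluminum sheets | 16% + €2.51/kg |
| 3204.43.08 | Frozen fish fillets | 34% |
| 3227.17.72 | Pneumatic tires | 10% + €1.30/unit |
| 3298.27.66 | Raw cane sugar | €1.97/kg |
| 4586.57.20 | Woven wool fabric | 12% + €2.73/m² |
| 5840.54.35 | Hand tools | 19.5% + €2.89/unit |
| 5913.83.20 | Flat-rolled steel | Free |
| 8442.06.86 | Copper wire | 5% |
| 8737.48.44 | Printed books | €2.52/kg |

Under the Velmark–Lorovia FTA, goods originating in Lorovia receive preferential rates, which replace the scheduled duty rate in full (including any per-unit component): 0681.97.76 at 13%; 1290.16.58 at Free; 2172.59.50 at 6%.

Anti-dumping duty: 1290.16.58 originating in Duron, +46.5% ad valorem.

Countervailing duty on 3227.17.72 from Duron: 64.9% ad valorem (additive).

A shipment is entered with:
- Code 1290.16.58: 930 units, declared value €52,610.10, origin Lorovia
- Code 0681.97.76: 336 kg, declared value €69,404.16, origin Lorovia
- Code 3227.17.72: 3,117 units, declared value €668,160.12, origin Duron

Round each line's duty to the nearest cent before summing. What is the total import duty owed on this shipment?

€513,526.57

Line 1 (1290.16.58, Lorovia, 930 units, €52,610.10):
Base rate for 1290.16.58 is 2% + €1.41/unit.
Origin Lorovia qualifies under the Velmark–Lorovia agreement and 1290.16.58 is covered: preferential rate Free applies instead.
The additional-duty order on 1290.16.58 targets Duron, not Lorovia; it does not apply.
Duty = €52,610.10 × 0% = €0.00.
Line 2 (0681.97.76, Lorovia, 336 kg, €69,404.16):
Base rate for 0681.97.76 is 14.5%.
Origin Lorovia qualifies under the Velmark–Lorovia agreement and 0681.97.76 is covered: preferential rate 13% applies instead.
Duty = €69,404.16 × 13% = €9,022.54.
Line 3 (3227.17.72, Duron, 3,117 units, €668,160.12):
Base rate for 3227.17.72 is 10% + €1.30/unit.
Additional duty on 3227.17.72 from Duron: +64.9%. Applied ad valorem rate: 10% + 64.9% = 74.9%.
Duty = €668,160.12 × 74.9% + 3,117 × €1.30 = €504,504.03.
Total = €0.00 + €9,022.54 + €504,504.03 = €513,526.57.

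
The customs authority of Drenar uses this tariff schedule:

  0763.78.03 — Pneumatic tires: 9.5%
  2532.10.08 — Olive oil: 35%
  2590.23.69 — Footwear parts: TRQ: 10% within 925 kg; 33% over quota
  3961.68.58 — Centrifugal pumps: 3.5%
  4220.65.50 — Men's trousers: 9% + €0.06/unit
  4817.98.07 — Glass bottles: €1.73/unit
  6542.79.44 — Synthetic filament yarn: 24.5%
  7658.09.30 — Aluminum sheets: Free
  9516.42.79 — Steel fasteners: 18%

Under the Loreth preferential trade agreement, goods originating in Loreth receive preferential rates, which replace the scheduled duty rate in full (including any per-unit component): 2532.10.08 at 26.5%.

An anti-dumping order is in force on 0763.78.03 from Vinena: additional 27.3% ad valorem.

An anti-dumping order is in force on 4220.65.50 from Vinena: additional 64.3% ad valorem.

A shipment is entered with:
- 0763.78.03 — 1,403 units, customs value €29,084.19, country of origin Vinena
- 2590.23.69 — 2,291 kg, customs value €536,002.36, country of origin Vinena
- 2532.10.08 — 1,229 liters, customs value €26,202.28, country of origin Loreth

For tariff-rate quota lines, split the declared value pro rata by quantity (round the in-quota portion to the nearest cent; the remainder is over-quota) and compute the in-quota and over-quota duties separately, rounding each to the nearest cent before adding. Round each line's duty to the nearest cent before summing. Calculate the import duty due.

Line 1 (0763.78.03, Vinena, 1,403 units, €29,084.19):
Base rate for 0763.78.03 is 9.5%.
Additional duty on 0763.78.03 from Vinena: +27.3%. Applied ad valorem rate: 9.5% + 27.3% = 36.8%.
Duty = €29,084.19 × 36.8% = €10,702.98.
Line 2 (2590.23.69, Vinena, 2,291 kg, €536,002.36):
Code 2590.23.69 is under a tariff-rate quota (threshold 925 kg). In-quota: 925 kg at 10%; over-quota: 1,366 kg at 33%.
Pro-rata value split: in-quota = €536,002.36 × 925/2,291 = €216,413.00; over-quota = €536,002.36 − €216,413.00 = €319,589.36.
In-quota duty = €216,413.00 × 10% = €21,641.30. Over-quota duty = €319,589.36 × 33% = €105,464.49.
Line duty = €21,641.30 + €105,464.49 = €127,105.79.
Line 3 (2532.10.08, Loreth, 1,229 liters, €26,202.28):
Base rate for 2532.10.08 is 35%.
Origin Loreth qualifies under the Drenar–Loreth agreement and 2532.10.08 is covered: preferential rate 26.5% applies instead.
Duty = €26,202.28 × 26.5% = €6,943.60.
Total = €10,702.98 + €127,105.79 + €6,943.60 = €144,752.37.

€144,752.37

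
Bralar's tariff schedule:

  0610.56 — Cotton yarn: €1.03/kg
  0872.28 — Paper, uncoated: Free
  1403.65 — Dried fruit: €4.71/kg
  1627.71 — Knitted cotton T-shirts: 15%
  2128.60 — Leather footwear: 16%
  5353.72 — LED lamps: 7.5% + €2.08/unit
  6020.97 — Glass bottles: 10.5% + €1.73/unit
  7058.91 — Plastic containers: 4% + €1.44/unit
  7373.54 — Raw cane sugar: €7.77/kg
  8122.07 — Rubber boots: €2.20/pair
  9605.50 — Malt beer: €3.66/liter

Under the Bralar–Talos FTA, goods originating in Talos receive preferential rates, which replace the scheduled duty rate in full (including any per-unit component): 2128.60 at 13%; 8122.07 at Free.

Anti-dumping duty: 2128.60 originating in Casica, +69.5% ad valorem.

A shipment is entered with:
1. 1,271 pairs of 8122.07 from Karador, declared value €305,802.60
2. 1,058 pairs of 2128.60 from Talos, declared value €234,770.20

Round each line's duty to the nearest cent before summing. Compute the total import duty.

€33,316.33

Line 1 (8122.07, Karador, 1,271 pairs, €305,802.60):
Base rate for 8122.07 is €2.20/pair.
8122.07 has an FTA preferential rate, but origin Karador is not Talos; base rate stands.
Duty = 1,271 × €2.20 = €2,796.20.
Line 2 (2128.60, Talos, 1,058 pairs, €234,770.20):
Base rate for 2128.60 is 16%.
Origin Talos qualifies under the Bralar–Talos agreement and 2128.60 is covered: preferential rate 13% applies instead.
The additional-duty order on 2128.60 targets Casica, not Talos; it does not apply.
Duty = €234,770.20 × 13% = €30,520.13.
Total = €2,796.20 + €30,520.13 = €33,316.33.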